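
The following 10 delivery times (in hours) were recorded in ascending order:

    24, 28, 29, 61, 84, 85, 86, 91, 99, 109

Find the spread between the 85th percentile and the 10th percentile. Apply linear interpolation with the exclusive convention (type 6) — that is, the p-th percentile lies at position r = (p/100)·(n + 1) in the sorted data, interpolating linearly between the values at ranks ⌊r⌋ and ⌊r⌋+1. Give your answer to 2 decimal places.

n = 10.
P10: r = 1.1; ranks 1–2 are 24, 28; interpolating gives 24.4.
P85: r = 9.35; ranks 9–10 are 99, 109; interpolating gives 102.5.
Difference: 102.5 − 24.4 = 78.1.

78.10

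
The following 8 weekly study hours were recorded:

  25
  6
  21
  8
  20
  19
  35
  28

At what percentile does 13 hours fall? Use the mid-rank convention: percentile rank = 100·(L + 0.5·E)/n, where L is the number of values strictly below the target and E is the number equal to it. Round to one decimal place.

Sorted: 6, 8, 19, 20, 21, 25, 28, 35.
Count below 13: L = 2; count equal: E = 0; n = 8.
Percentile rank = 100·(2 + 0.5·0)/8 = 100·2/8 = 25.

25.0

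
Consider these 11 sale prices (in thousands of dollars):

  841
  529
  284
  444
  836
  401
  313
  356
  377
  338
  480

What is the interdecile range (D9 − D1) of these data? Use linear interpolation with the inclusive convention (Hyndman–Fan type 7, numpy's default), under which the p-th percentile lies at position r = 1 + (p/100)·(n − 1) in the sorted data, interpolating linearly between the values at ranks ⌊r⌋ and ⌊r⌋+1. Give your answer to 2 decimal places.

523.00

Sorted: 284, 313, 338, 356, 377, 401, 444, 480, 529, 836, 841.
n = 11.
P10: r = 2 (integer) → 313.
P90: r = 10 (integer) → 836.
Difference: 836 − 313 = 523.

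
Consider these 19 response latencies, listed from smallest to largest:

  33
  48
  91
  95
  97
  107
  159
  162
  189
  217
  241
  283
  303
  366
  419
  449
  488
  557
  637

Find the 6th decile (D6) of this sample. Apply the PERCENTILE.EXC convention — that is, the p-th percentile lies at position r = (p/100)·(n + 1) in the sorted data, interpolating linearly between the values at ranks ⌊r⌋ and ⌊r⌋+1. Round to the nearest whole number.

283

n = 19.
r = (60/100)·(19 + 1) = 12.
r is an integer, so P60 is the value at rank 12: 283.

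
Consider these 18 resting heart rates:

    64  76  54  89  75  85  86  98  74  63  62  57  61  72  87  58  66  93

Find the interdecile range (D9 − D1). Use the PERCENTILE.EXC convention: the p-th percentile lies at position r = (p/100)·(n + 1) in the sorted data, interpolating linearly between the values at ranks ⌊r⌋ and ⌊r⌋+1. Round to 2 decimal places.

36.80

Sorted: 54, 57, 58, 61, 62, 63, 64, 66, 72, 74, 75, 76, 85, 86, 87, 89, 93, 98.
n = 18.
P10: r = 1.9; ranks 1–2 are 54, 57; interpolating gives 56.7.
P90: r = 17.1; ranks 17–18 are 93, 98; interpolating gives 93.5.
Difference: 93.5 − 56.7 = 36.8.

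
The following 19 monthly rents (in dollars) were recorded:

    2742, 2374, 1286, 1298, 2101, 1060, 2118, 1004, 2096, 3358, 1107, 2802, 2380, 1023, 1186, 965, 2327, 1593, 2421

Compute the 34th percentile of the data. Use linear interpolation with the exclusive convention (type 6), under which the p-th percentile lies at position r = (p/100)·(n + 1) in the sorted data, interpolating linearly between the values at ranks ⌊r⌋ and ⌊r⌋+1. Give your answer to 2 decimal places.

Sorted: 965, 1004, 1023, 1060, 1107, 1186, 1286, 1298, 1593, 2096, 2101, 2118, 2327, 2374, 2380, 2421, 2742, 2802, 3358.
n = 19.
r = (34/100)·(19 + 1) = 6.8.
Rank 6 is 1186 and rank 7 is 1286.
Interpolate: 1186 + 0.8·(1286 − 1186) = 1186 + 0.8·100 = 1266.

1266.00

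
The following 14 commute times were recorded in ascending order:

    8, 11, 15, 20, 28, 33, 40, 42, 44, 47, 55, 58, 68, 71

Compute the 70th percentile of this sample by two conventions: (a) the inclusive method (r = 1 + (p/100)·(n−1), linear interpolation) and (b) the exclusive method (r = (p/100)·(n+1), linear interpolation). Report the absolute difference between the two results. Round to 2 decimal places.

n = 14.
(a) r = 10.1; between ranks 10 (47) and 11 (55): 47.8.
(b) r = 10.5; between ranks 10 (47) and 11 (55): 51.
|47.8 − 51| = 3.2.

3.20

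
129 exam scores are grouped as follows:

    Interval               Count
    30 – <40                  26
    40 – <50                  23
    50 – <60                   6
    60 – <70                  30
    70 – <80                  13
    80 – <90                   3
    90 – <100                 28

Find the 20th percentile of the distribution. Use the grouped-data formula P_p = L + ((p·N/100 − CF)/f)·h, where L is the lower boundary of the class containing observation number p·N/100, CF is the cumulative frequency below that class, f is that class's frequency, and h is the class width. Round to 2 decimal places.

N = 129; target position k = 20/100 · 129 = 25.8.
Cumulative frequencies: 26, 49, 55, 85, 98, 101, 129.
Observation 25.8 falls in the class 30 – <40.
L = 30, CF = 0, f = 26, h = 10.
P20 = 30 + ((25.8 − 0)/26)·10 = 30 + 9.92308 = 39.9231.

39.92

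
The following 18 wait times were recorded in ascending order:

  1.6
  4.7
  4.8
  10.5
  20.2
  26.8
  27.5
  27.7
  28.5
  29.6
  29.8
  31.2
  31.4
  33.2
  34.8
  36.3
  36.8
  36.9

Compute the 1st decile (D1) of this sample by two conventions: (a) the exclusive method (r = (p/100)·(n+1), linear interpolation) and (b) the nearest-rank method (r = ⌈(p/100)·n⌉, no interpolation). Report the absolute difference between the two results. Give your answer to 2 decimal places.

0.31

n = 18.
(a) r = 1.9; between ranks 1 (1.6) and 2 (4.7): 4.39.
(b) the nearest-rank method: rank 2 → 4.7.
|4.39 − 4.7| = 0.31.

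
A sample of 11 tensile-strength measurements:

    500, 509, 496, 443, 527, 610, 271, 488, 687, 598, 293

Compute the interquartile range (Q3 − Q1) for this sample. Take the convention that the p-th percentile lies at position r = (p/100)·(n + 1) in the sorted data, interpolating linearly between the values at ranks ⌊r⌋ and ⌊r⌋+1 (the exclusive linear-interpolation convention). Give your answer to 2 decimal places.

Sorted: 271, 293, 443, 488, 496, 500, 509, 527, 598, 610, 687.
n = 11.
P25: r = 3 (integer) → 443.
P75: r = 9 (integer) → 598.
Difference: 598 − 443 = 155.

155.00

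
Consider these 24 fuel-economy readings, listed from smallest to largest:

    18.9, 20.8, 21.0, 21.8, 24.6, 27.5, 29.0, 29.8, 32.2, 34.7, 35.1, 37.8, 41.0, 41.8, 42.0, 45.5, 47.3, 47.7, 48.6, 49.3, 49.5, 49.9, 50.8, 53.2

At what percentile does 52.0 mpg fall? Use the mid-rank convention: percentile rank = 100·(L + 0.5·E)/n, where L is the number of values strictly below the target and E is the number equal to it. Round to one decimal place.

95.8

Count below 52.0: L = 23; count equal: E = 0; n = 24.
Percentile rank = 100·(23 + 0.5·0)/24 = 100·23/24 = 95.83.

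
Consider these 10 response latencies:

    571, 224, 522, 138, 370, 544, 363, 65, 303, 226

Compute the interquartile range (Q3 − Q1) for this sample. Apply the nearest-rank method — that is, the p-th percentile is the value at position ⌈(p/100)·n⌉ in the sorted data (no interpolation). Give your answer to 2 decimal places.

298.00

Sorted: 65, 138, 224, 226, 303, 363, 370, 522, 544, 571.
n = 10.
P25: rank ⌈25/100·10⌉ = 3 → 224.
P75: rank ⌈75/100·10⌉ = 8 → 522.
Difference: 522 − 224 = 298.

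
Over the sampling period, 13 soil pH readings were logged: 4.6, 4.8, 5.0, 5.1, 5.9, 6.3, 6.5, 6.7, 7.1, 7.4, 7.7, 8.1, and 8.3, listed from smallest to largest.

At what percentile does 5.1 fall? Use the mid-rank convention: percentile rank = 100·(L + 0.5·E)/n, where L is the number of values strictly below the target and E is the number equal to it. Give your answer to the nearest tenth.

26.9

Count below 5.1: L = 3; count equal: E = 1; n = 13.
Percentile rank = 100·(3 + 0.5·1)/13 = 100·3.5/13 = 26.92.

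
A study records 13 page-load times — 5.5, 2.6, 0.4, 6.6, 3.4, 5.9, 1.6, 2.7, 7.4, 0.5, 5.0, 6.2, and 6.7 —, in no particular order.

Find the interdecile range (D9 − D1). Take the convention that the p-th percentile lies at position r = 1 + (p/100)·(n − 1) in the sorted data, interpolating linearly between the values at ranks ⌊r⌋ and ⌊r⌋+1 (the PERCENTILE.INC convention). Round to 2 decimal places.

Sorted: 0.4, 0.5, 1.6, 2.6, 2.7, 3.4, 5.0, 5.5, 5.9, 6.2, 6.6, 6.7, 7.4.
n = 13.
P10: r = 2.2; ranks 2–3 are 0.5, 1.6; interpolating gives 0.72.
P90: r = 11.8; ranks 11–12 are 6.6, 6.7; interpolating gives 6.68.
Difference: 6.68 − 0.72 = 5.96.

5.96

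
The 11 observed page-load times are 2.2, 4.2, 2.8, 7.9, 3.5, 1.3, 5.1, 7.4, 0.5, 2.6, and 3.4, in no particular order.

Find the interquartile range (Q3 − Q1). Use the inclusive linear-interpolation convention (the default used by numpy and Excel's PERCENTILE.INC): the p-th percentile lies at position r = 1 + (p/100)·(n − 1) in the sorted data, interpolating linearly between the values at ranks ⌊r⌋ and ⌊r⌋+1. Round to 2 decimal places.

2.25

Sorted: 0.5, 1.3, 2.2, 2.6, 2.8, 3.4, 3.5, 4.2, 5.1, 7.4, 7.9.
n = 11.
P25: r = 3.5; ranks 3–4 are 2.2, 2.6; interpolating gives 2.4.
P75: r = 8.5; ranks 8–9 are 4.2, 5.1; interpolating gives 4.65.
Difference: 4.65 − 2.4 = 2.25.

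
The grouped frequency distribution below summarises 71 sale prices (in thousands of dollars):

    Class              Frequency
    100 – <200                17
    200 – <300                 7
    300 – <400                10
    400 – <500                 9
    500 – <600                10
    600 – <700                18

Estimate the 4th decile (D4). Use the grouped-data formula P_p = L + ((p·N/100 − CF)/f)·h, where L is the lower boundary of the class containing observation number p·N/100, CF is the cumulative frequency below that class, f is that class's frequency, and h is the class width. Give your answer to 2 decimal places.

N = 71; target position k = 40/100 · 71 = 28.4.
Cumulative frequencies: 17, 24, 34, 43, 53, 71.
Observation 28.4 falls in the class 300 – <400.
L = 300, CF = 24, f = 10, h = 100.
P40 = 300 + ((28.4 − 24)/10)·100 = 300 + 44 = 344.

344.00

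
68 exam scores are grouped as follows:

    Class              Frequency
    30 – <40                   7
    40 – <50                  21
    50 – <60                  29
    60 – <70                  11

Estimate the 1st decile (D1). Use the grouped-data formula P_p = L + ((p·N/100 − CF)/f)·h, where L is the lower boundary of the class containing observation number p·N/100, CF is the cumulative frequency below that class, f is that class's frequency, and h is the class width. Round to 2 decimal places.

39.71

N = 68; target position k = 10/100 · 68 = 6.8.
Cumulative frequencies: 7, 28, 57, 68.
Observation 6.8 falls in the class 30 – <40.
L = 30, CF = 0, f = 7, h = 10.
P10 = 30 + ((6.8 − 0)/7)·10 = 30 + 9.71429 = 39.7143.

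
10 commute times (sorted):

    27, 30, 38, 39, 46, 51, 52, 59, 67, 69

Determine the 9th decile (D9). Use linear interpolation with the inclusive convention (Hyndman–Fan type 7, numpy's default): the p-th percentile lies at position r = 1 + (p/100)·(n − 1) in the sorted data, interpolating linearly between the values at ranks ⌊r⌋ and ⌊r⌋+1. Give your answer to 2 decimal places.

67.20

n = 10.
r = 1 + (90/100)·(10 − 1) = 1 + 8.1 = 9.1.
Rank 9 is 67 and rank 10 is 69.
Interpolate: 67 + 0.1·(69 − 67) = 67 + 0.1·2 = 67.2.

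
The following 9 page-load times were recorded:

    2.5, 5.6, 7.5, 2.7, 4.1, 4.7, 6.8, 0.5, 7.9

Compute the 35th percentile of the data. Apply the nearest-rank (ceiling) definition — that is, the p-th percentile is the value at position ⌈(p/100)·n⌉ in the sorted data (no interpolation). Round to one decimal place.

Sorted: 0.5, 2.5, 2.7, 4.1, 4.7, 5.6, 6.8, 7.5, 7.9.
n = 9.
Position = ⌈35/100 · 9⌉ = ⌈3.15⌉ = 4.
The value at rank 4 is 4.1.

4.1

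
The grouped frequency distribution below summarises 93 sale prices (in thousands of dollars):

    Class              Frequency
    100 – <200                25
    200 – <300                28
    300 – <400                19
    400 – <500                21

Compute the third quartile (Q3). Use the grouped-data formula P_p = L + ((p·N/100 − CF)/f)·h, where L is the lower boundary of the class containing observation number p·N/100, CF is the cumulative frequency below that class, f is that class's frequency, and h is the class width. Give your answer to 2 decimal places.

N = 93; target position k = 75/100 · 93 = 69.75.
Cumulative frequencies: 25, 53, 72, 93.
Observation 69.75 falls in the class 300 – <400.
L = 300, CF = 53, f = 19, h = 100.
P75 = 300 + ((69.75 − 53)/19)·100 = 300 + 88.1579 = 388.158.

388.16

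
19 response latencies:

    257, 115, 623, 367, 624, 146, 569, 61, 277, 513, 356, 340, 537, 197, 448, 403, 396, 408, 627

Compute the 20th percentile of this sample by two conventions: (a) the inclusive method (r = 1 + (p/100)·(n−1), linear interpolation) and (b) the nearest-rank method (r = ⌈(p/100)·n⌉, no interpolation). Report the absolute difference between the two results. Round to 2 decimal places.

Sorted: 61, 115, 146, 197, 257, 277, 340, 356, 367, 396, 403, 408, 448, 513, 537, 569, 623, 624, 627.
n = 19.
(a) r = 4.6; between ranks 4 (197) and 5 (257): 233.
(b) the nearest-rank method: rank 4 → 197.
|233 − 197| = 36.

36.00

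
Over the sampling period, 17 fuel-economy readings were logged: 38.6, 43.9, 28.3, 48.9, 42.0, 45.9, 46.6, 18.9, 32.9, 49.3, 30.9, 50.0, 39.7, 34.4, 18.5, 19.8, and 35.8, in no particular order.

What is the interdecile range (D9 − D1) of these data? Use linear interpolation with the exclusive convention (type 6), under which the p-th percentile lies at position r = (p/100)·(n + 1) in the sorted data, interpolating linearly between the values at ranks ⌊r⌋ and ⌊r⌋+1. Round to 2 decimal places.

Sorted: 18.5, 18.9, 19.8, 28.3, 30.9, 32.9, 34.4, 35.8, 38.6, 39.7, 42.0, 43.9, 45.9, 46.6, 48.9, 49.3, 50.0.
n = 17.
P10: r = 1.8; ranks 1–2 are 18.5, 18.9; interpolating gives 18.82.
P90: r = 16.2; ranks 16–17 are 49.3, 50.0; interpolating gives 49.44.
Difference: 49.44 − 18.82 = 30.62.

30.62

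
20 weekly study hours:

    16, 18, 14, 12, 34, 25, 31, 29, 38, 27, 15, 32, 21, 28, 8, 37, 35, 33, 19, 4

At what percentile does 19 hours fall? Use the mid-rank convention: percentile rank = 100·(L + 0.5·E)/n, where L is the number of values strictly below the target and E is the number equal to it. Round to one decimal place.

Sorted: 4, 8, 12, 14, 15, 16, 18, 19, 21, 25, 27, 28, 29, 31, 32, 33, 34, 35, 37, 38.
Count below 19: L = 7; count equal: E = 1; n = 20.
Percentile rank = 100·(7 + 0.5·1)/20 = 100·7.5/20 = 37.5.

37.5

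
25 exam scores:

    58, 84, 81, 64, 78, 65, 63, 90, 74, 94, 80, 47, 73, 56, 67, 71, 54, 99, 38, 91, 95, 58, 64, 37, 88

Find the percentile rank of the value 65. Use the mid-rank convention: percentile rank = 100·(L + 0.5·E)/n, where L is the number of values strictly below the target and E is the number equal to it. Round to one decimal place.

42.0

Sorted: 37, 38, 47, 54, 56, 58, 58, 63, 64, 64, 65, 67, 71, 73, 74, 78, 80, 81, 84, 88, 90, 91, 94, 95, 99.
Count below 65: L = 10; count equal: E = 1; n = 25.
Percentile rank = 100·(10 + 0.5·1)/25 = 100·10.5/25 = 42.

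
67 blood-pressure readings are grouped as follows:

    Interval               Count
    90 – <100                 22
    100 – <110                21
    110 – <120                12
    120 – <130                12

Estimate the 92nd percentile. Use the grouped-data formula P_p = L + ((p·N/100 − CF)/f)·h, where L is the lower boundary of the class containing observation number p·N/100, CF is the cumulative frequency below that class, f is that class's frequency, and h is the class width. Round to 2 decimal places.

N = 67; target position k = 92/100 · 67 = 61.64.
Cumulative frequencies: 22, 43, 55, 67.
Observation 61.64 falls in the class 120 – <130.
L = 120, CF = 55, f = 12, h = 10.
P92 = 120 + ((61.64 − 55)/12)·10 = 120 + 5.53333 = 125.533.

125.53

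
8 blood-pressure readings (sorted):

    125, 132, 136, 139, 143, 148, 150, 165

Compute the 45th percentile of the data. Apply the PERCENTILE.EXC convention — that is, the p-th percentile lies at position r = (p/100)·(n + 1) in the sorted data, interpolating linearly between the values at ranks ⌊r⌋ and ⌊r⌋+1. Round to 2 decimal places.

n = 8.
r = (45/100)·(8 + 1) = 4.05.
Rank 4 is 139 and rank 5 is 143.
Interpolate: 139 + 0.05·(143 − 139) = 139 + 0.05·4 = 139.2.

139.20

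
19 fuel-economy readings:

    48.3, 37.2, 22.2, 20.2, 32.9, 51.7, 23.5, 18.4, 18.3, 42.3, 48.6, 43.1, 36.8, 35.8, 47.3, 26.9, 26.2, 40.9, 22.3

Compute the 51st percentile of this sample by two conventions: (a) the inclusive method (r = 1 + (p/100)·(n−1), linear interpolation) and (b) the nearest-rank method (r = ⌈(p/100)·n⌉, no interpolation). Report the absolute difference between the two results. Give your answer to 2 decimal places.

0.18

Sorted: 18.3, 18.4, 20.2, 22.2, 22.3, 23.5, 26.2, 26.9, 32.9, 35.8, 36.8, 37.2, 40.9, 42.3, 43.1, 47.3, 48.3, 48.6, 51.7.
n = 19.
(a) r = 10.18; between ranks 10 (35.8) and 11 (36.8): 35.98.
(b) the nearest-rank method: rank 10 → 35.8.
|35.98 − 35.8| = 0.18.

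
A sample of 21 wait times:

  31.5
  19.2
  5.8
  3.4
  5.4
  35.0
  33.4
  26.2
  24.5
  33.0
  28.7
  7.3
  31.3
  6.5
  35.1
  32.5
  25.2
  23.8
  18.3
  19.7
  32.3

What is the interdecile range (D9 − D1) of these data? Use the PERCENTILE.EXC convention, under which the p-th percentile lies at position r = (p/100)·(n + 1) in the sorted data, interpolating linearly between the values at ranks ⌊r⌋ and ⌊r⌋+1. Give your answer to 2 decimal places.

29.20

Sorted: 3.4, 5.4, 5.8, 6.5, 7.3, 18.3, 19.2, 19.7, 23.8, 24.5, 25.2, 26.2, 28.7, 31.3, 31.5, 32.3, 32.5, 33.0, 33.4, 35.0, 35.1.
n = 21.
P10: r = 2.2; ranks 2–3 are 5.4, 5.8; interpolating gives 5.48.
P90: r = 19.8; ranks 19–20 are 33.4, 35.0; interpolating gives 34.68.
Difference: 34.68 − 5.48 = 29.2.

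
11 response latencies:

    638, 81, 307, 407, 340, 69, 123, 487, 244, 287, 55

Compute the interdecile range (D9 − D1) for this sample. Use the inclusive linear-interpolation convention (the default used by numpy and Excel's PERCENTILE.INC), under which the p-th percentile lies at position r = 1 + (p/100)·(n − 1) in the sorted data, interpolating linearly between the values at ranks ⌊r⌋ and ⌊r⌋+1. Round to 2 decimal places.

Sorted: 55, 69, 81, 123, 244, 287, 307, 340, 407, 487, 638.
n = 11.
P10: r = 2 (integer) → 69.
P90: r = 10 (integer) → 487.
Difference: 487 − 69 = 418.

418.00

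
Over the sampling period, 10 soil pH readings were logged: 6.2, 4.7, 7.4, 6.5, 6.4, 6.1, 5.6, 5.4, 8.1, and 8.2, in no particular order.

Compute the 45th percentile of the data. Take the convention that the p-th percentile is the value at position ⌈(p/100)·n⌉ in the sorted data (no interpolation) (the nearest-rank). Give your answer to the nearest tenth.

6.2

Sorted: 4.7, 5.4, 5.6, 6.1, 6.2, 6.4, 6.5, 7.4, 8.1, 8.2.
n = 10.
Position = ⌈45/100 · 10⌉ = ⌈4.5⌉ = 5.
The value at rank 5 is 6.2.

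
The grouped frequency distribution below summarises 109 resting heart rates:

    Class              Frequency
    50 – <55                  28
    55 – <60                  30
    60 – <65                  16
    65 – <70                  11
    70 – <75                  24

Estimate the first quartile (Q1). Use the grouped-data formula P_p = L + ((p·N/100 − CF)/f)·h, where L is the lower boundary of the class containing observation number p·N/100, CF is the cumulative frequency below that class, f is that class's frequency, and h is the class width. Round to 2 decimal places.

N = 109; target position k = 25/100 · 109 = 27.25.
Cumulative frequencies: 28, 58, 74, 85, 109.
Observation 27.25 falls in the class 50 – <55.
L = 50, CF = 0, f = 28, h = 5.
P25 = 50 + ((27.25 − 0)/28)·5 = 50 + 4.86607 = 54.8661.

54.87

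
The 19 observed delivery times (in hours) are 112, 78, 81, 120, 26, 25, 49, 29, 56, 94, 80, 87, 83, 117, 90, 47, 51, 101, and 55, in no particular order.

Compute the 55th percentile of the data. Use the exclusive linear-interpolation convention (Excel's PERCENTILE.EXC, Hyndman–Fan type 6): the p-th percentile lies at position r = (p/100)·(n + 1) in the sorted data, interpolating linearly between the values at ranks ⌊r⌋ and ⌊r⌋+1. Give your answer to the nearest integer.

Sorted: 25, 26, 29, 47, 49, 51, 55, 56, 78, 80, 81, 83, 87, 90, 94, 101, 112, 117, 120.
n = 19.
r = (55/100)·(19 + 1) = 11.
r is an integer, so P55 is the value at rank 11: 81.

81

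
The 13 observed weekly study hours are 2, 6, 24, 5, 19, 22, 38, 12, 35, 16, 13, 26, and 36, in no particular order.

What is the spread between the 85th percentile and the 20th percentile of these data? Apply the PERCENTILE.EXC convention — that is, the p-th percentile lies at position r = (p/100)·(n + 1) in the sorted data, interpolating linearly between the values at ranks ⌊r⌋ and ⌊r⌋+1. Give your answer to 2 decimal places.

30.10

Sorted: 2, 5, 6, 12, 13, 16, 19, 22, 24, 26, 35, 36, 38.
n = 13.
P20: r = 2.8; ranks 2–3 are 5, 6; interpolating gives 5.8.
P85: r = 11.9; ranks 11–12 are 35, 36; interpolating gives 35.9.
Difference: 35.9 − 5.8 = 30.1.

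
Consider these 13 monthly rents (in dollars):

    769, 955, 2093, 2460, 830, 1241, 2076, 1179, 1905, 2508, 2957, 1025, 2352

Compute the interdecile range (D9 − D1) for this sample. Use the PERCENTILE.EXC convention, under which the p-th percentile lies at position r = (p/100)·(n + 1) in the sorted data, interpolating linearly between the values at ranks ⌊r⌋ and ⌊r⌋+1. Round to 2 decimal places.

Sorted: 769, 830, 955, 1025, 1179, 1241, 1905, 2076, 2093, 2352, 2460, 2508, 2957.
n = 13.
P10: r = 1.4; ranks 1–2 are 769, 830; interpolating gives 793.4.
P90: r = 12.6; ranks 12–13 are 2508, 2957; interpolating gives 2777.4.
Difference: 2777.4 − 793.4 = 1984.

1984.00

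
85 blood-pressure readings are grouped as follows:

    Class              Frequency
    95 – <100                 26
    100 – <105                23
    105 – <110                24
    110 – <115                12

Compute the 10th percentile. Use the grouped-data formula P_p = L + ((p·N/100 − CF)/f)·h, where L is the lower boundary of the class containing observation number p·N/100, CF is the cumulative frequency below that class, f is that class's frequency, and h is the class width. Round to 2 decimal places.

96.63

N = 85; target position k = 10/100 · 85 = 8.5.
Cumulative frequencies: 26, 49, 73, 85.
Observation 8.5 falls in the class 95 – <100.
L = 95, CF = 0, f = 26, h = 5.
P10 = 95 + ((8.5 − 0)/26)·5 = 95 + 1.63462 = 96.6346.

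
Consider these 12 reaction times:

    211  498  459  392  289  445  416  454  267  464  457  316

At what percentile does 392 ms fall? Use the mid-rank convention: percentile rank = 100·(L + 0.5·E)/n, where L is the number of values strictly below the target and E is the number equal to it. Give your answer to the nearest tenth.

Sorted: 211, 267, 289, 316, 392, 416, 445, 454, 457, 459, 464, 498.
Count below 392: L = 4; count equal: E = 1; n = 12.
Percentile rank = 100·(4 + 0.5·1)/12 = 100·4.5/12 = 37.5.

37.5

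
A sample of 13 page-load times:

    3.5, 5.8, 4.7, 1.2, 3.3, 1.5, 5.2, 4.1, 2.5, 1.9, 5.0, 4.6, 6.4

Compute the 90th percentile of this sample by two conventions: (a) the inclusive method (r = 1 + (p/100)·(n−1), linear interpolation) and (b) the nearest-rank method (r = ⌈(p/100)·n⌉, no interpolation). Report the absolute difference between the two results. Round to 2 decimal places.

0.12

Sorted: 1.2, 1.5, 1.9, 2.5, 3.3, 3.5, 4.1, 4.6, 4.7, 5.0, 5.2, 5.8, 6.4.
n = 13.
(a) r = 11.8; between ranks 11 (5.2) and 12 (5.8): 5.68.
(b) the nearest-rank method: rank 12 → 5.8.
|5.68 − 5.8| = 0.12.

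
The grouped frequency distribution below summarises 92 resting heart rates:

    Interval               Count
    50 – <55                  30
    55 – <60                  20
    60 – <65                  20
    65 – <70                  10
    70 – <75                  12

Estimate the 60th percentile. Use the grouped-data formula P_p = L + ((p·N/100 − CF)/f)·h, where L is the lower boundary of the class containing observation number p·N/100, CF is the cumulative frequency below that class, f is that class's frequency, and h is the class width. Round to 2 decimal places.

61.30

N = 92; target position k = 60/100 · 92 = 55.2.
Cumulative frequencies: 30, 50, 70, 80, 92.
Observation 55.2 falls in the class 60 – <65.
L = 60, CF = 50, f = 20, h = 5.
P60 = 60 + ((55.2 − 50)/20)·5 = 60 + 1.3 = 61.3.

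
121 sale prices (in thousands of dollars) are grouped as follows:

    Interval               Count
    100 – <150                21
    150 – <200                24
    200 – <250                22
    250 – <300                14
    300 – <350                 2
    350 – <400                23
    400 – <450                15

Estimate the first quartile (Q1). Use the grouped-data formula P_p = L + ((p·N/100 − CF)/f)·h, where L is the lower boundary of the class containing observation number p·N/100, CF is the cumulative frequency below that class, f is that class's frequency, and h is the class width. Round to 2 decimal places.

N = 121; target position k = 25/100 · 121 = 30.25.
Cumulative frequencies: 21, 45, 67, 81, 83, 106, 121.
Observation 30.25 falls in the class 150 – <200.
L = 150, CF = 21, f = 24, h = 50.
P25 = 150 + ((30.25 − 21)/24)·50 = 150 + 19.2708 = 169.271.

169.27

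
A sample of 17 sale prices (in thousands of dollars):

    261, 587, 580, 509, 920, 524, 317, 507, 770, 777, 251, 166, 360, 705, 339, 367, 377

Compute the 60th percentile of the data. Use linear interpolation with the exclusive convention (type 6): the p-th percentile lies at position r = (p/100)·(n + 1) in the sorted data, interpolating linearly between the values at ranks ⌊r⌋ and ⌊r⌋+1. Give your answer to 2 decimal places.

521.00

Sorted: 166, 251, 261, 317, 339, 360, 367, 377, 507, 509, 524, 580, 587, 705, 770, 777, 920.
n = 17.
r = (60/100)·(17 + 1) = 10.8.
Rank 10 is 509 and rank 11 is 524.
Interpolate: 509 + 0.8·(524 − 509) = 509 + 0.8·15 = 521.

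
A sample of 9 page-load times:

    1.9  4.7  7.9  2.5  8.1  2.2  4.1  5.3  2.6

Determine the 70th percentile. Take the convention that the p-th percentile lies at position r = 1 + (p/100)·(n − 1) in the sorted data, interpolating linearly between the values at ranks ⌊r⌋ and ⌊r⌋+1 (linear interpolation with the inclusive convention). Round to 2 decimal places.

5.06

Sorted: 1.9, 2.2, 2.5, 2.6, 4.1, 4.7, 5.3, 7.9, 8.1.
n = 9.
r = 1 + (70/100)·(9 − 1) = 1 + 5.6 = 6.6.
Rank 6 is 4.7 and rank 7 is 5.3.
Interpolate: 4.7 + 0.6·(5.3 − 4.7) = 4.7 + 0.6·0.6 = 5.06.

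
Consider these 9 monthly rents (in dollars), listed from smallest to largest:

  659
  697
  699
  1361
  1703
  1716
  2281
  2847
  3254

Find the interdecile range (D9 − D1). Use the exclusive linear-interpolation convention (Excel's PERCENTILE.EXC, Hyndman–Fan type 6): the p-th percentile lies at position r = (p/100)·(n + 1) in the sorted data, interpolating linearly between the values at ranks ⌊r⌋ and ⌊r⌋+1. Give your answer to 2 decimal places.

2595.00

n = 9.
P10: r = 1 (integer) → 659.
P90: r = 9 (integer) → 3254.
Difference: 3254 − 659 = 2595.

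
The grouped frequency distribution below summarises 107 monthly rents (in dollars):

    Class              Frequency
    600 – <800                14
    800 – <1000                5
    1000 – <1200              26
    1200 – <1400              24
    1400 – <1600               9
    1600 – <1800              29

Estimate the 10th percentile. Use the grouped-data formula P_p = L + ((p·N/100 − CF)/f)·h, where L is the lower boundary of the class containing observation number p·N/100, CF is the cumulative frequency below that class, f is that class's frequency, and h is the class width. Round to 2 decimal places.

N = 107; target position k = 10/100 · 107 = 10.7.
Cumulative frequencies: 14, 19, 45, 69, 78, 107.
Observation 10.7 falls in the class 600 – <800.
L = 600, CF = 0, f = 14, h = 200.
P10 = 600 + ((10.7 − 0)/14)·200 = 600 + 152.857 = 752.857.

752.86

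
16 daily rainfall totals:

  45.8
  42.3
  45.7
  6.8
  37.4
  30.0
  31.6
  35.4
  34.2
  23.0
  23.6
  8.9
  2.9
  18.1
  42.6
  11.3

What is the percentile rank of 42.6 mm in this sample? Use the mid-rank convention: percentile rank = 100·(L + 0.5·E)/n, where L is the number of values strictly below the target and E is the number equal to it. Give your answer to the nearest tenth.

Sorted: 2.9, 6.8, 8.9, 11.3, 18.1, 23.0, 23.6, 30.0, 31.6, 34.2, 35.4, 37.4, 42.3, 42.6, 45.7, 45.8.
Count below 42.6: L = 13; count equal: E = 1; n = 16.
Percentile rank = 100·(13 + 0.5·1)/16 = 100·13.5/16 = 84.38.

84.4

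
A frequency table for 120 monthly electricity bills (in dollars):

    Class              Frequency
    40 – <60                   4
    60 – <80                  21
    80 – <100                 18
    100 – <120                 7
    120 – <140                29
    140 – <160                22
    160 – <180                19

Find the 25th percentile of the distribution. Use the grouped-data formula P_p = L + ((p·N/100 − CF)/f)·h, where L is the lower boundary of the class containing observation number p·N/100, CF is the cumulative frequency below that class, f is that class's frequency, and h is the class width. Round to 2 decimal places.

85.56

N = 120; target position k = 25/100 · 120 = 30.
Cumulative frequencies: 4, 25, 43, 50, 79, 101, 120.
Observation 30 falls in the class 80 – <100.
L = 80, CF = 25, f = 18, h = 20.
P25 = 80 + ((30 − 25)/18)·20 = 80 + 5.55556 = 85.5556.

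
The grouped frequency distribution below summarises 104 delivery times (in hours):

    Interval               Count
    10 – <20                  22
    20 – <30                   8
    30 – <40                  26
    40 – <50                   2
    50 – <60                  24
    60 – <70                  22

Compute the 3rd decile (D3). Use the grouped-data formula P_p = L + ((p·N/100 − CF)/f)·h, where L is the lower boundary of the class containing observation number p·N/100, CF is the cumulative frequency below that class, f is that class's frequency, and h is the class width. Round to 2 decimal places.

30.46

N = 104; target position k = 30/100 · 104 = 31.2.
Cumulative frequencies: 22, 30, 56, 58, 82, 104.
Observation 31.2 falls in the class 30 – <40.
L = 30, CF = 30, f = 26, h = 10.
P30 = 30 + ((31.2 − 30)/26)·10 = 30 + 0.461538 = 30.4615.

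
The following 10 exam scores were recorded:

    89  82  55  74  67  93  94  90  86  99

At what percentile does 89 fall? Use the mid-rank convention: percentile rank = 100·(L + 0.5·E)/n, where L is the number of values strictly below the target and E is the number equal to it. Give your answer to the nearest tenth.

Sorted: 55, 67, 74, 82, 86, 89, 90, 93, 94, 99.
Count below 89: L = 5; count equal: E = 1; n = 10.
Percentile rank = 100·(5 + 0.5·1)/10 = 100·5.5/10 = 55.

55.0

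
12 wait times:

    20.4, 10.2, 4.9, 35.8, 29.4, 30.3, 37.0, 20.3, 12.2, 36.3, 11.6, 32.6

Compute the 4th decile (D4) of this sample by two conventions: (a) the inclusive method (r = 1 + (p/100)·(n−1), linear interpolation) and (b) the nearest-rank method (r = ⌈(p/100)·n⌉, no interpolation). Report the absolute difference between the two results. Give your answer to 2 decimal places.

0.04

Sorted: 4.9, 10.2, 11.6, 12.2, 20.3, 20.4, 29.4, 30.3, 32.6, 35.8, 36.3, 37.0.
n = 12.
(a) r = 5.4; between ranks 5 (20.3) and 6 (20.4): 20.34.
(b) the nearest-rank method: rank 5 → 20.3.
|20.34 − 20.3| = 0.04.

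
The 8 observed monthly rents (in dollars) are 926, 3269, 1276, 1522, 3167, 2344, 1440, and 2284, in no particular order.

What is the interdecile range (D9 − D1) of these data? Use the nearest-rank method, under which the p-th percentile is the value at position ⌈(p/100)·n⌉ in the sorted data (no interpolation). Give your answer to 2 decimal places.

Sorted: 926, 1276, 1440, 1522, 2284, 2344, 3167, 3269.
n = 8.
P10: rank ⌈10/100·8⌉ = 1 → 926.
P90: rank ⌈90/100·8⌉ = 8 → 3269.
Difference: 3269 − 926 = 2343.

2343.00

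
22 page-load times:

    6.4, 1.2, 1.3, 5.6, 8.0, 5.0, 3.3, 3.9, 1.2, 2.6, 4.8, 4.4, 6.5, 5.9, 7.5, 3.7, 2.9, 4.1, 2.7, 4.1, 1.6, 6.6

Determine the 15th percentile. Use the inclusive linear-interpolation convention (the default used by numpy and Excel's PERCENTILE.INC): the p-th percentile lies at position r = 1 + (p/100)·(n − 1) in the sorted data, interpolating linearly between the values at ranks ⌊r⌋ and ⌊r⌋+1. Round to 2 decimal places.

1.75

Sorted: 1.2, 1.2, 1.3, 1.6, 2.6, 2.7, 2.9, 3.3, 3.7, 3.9, 4.1, 4.1, 4.4, 4.8, 5.0, 5.6, 5.9, 6.4, 6.5, 6.6, 7.5, 8.0.
n = 22.
r = 1 + (15/100)·(22 − 1) = 1 + 3.15 = 4.15.
Rank 4 is 1.6 and rank 5 is 2.6.
Interpolate: 1.6 + 0.15·(2.6 − 1.6) = 1.6 + 0.15·1 = 1.75.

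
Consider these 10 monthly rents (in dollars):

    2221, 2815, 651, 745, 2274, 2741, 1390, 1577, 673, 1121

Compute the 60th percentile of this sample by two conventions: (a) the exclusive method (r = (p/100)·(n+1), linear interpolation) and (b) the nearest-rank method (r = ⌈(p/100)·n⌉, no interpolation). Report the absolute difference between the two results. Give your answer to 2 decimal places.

386.40

Sorted: 651, 673, 745, 1121, 1390, 1577, 2221, 2274, 2741, 2815.
n = 10.
(a) r = 6.6; between ranks 6 (1577) and 7 (2221): 1963.4.
(b) the nearest-rank method: rank 6 → 1577.
|1963.4 − 1577| = 386.4.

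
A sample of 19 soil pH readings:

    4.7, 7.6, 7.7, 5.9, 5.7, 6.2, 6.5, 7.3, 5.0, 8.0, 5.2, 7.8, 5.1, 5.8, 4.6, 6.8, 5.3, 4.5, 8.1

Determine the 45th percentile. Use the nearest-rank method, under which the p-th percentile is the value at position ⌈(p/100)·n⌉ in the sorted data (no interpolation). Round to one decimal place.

5.8

Sorted: 4.5, 4.6, 4.7, 5.0, 5.1, 5.2, 5.3, 5.7, 5.8, 5.9, 6.2, 6.5, 6.8, 7.3, 7.6, 7.7, 7.8, 8.0, 8.1.
n = 19.
Position = ⌈45/100 · 19⌉ = ⌈8.55⌉ = 9.
The value at rank 9 is 5.8.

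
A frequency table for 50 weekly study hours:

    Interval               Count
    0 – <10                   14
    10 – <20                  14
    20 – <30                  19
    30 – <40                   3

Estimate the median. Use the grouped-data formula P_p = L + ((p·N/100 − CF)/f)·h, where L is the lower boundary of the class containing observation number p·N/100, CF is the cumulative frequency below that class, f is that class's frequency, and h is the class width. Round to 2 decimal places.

17.86

N = 50; target position k = 50/100 · 50 = 25.
Cumulative frequencies: 14, 28, 47, 50.
Observation 25 falls in the class 10 – <20.
L = 10, CF = 14, f = 14, h = 10.
P50 = 10 + ((25 − 14)/14)·10 = 10 + 7.85714 = 17.8571.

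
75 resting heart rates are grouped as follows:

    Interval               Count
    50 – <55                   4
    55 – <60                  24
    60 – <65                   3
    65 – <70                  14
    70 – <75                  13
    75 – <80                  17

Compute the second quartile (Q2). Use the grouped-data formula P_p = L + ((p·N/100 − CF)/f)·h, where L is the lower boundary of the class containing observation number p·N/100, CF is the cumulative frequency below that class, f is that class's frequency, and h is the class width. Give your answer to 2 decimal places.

N = 75; target position k = 50/100 · 75 = 37.5.
Cumulative frequencies: 4, 28, 31, 45, 58, 75.
Observation 37.5 falls in the class 65 – <70.
L = 65, CF = 31, f = 14, h = 5.
P50 = 65 + ((37.5 − 31)/14)·5 = 65 + 2.32143 = 67.3214.

67.32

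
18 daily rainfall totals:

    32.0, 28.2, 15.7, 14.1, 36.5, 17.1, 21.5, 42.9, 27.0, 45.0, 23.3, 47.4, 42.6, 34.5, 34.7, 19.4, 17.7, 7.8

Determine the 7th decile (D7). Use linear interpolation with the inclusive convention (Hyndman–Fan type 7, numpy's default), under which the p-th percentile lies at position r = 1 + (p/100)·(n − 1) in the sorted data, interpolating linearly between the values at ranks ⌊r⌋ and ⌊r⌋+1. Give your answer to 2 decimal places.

Sorted: 7.8, 14.1, 15.7, 17.1, 17.7, 19.4, 21.5, 23.3, 27.0, 28.2, 32.0, 34.5, 34.7, 36.5, 42.6, 42.9, 45.0, 47.4.
n = 18.
r = 1 + (70/100)·(18 − 1) = 1 + 11.9 = 12.9.
Rank 12 is 34.5 and rank 13 is 34.7.
Interpolate: 34.5 + 0.9·(34.7 − 34.5) = 34.5 + 0.9·0.2 = 34.68.

34.68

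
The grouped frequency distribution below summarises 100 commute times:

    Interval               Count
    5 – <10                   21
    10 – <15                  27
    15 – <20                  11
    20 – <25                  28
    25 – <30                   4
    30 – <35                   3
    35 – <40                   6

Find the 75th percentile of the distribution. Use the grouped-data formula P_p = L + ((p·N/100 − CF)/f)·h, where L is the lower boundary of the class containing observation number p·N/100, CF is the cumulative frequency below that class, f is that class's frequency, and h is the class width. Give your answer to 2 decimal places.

22.86

N = 100; target position k = 75/100 · 100 = 75.
Cumulative frequencies: 21, 48, 59, 87, 91, 94, 100.
Observation 75 falls in the class 20 – <25.
L = 20, CF = 59, f = 28, h = 5.
P75 = 20 + ((75 − 59)/28)·5 = 20 + 2.85714 = 22.8571.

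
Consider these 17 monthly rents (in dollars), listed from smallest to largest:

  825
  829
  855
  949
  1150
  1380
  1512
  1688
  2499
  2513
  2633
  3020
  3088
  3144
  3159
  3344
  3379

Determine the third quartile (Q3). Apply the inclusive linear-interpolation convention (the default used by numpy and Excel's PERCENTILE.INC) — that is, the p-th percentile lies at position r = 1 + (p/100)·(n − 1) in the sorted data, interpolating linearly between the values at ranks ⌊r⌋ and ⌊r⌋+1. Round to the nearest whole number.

n = 17.
r = 1 + (75/100)·(17 − 1) = 1 + 12 = 13.
r is an integer, so P75 is the value at rank 13: 3088.

3088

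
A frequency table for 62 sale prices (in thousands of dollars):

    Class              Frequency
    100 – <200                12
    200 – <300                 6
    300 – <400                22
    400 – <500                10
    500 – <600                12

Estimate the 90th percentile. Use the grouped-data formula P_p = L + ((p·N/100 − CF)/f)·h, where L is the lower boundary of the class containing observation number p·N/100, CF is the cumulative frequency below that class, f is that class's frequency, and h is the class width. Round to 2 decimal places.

548.33

N = 62; target position k = 90/100 · 62 = 55.8.
Cumulative frequencies: 12, 18, 40, 50, 62.
Observation 55.8 falls in the class 500 – <600.
L = 500, CF = 50, f = 12, h = 100.
P90 = 500 + ((55.8 − 50)/12)·100 = 500 + 48.3333 = 548.333.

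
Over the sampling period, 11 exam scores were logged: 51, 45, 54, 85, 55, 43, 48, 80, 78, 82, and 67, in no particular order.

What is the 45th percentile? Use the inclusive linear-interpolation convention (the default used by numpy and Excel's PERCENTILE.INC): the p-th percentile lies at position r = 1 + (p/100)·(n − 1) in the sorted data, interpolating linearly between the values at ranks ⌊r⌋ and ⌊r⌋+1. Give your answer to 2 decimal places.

54.50

Sorted: 43, 45, 48, 51, 54, 55, 67, 78, 80, 82, 85.
n = 11.
r = 1 + (45/100)·(11 − 1) = 1 + 4.5 = 5.5.
Rank 5 is 54 and rank 6 is 55.
Interpolate: 54 + 0.5·(55 − 54) = 54 + 0.5·1 = 54.5.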